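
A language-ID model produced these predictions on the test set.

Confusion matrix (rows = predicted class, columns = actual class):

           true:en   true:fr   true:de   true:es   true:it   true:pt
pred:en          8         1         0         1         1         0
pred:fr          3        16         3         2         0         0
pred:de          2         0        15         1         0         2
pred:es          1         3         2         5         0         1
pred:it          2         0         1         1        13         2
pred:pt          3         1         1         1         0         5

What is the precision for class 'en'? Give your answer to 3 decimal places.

0.727

precision = TP/(TP+FP).
en: TP=8, FP=1+0+1+1+0=3 → 8/11 = 0.7273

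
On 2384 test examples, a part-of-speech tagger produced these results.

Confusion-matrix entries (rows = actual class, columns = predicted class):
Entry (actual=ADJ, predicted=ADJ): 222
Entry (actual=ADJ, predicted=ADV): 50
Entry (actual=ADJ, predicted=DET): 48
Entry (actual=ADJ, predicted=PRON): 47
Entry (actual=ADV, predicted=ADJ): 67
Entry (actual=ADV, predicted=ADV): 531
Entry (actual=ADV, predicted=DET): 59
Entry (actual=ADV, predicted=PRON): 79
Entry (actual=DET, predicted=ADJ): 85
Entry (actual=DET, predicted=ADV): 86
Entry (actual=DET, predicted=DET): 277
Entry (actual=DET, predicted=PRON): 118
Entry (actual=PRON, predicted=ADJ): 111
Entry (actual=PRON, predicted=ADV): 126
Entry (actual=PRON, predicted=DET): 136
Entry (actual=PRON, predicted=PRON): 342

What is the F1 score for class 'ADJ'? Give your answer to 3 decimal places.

0.521

Take TP from the diagonal, FP from the rest of the 'ADJ' prediction marginal, FN from the rest of the 'ADJ' actual marginal.
F1 score = 2·TP/(2·TP+FP+FN).
ADJ: TP=222, FP=67+85+111=263, FN=50+48+47=145 → 444/852 = 0.5211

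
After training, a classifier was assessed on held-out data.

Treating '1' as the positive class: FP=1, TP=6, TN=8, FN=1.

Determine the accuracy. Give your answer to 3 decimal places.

0.875

Accuracy = (TP+TN)/N = (6+8)/16 = 0.875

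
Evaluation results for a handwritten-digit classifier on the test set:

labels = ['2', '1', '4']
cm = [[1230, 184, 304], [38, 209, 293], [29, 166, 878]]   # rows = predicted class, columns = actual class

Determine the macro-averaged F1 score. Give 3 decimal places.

Per-class F1 score (2·TP/(2·TP+FP+FN)):
  2: TP=1230, FP=184+304=488, FN=38+29=67 → 2460/3015 = 0.8159
  1: TP=209, FP=38+293=331, FN=184+166=350 → 418/1099 = 0.3803
  4: TP=878, FP=29+166=195, FN=304+293=597 → 1756/2548 = 0.6892
Macro-F1 score = mean = (0.8159 + 0.3803 + 0.6892) / 3 = 0.628

0.628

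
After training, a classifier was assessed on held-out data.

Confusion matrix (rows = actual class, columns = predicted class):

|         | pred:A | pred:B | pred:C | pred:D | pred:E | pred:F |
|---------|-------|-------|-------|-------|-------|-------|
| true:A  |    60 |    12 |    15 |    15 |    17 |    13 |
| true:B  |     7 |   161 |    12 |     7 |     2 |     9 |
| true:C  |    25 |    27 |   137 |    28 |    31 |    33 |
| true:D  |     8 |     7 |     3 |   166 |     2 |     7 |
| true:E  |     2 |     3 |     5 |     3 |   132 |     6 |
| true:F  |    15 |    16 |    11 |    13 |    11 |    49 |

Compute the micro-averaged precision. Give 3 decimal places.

Micro-averaging pools counts across classes: ΣTP=705, ΣFP=365, ΣFN=365.
Micro-precision = TP/(TP+FP) on pooled counts = 0.659 (equals overall accuracy in single-label multiclass).

0.659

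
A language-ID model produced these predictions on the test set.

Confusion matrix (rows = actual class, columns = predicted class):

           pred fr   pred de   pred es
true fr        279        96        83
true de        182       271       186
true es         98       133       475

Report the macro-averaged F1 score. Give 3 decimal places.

Per-class F1 score (2·TP/(2·TP+FP+FN)):
  fr: TP=279, FP=182+98=280, FN=96+83=179 → 558/1017 = 0.5487
  de: TP=271, FP=96+133=229, FN=182+186=368 → 542/1139 = 0.4759
  es: TP=475, FP=83+186=269, FN=98+133=231 → 950/1450 = 0.6552
Macro-F1 score = mean = (0.5487 + 0.4759 + 0.6552) / 3 = 0.560

0.560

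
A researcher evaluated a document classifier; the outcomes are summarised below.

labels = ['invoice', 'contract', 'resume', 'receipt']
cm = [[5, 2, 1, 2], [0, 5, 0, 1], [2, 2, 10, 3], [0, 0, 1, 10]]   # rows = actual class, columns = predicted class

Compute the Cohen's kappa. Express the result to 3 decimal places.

0.570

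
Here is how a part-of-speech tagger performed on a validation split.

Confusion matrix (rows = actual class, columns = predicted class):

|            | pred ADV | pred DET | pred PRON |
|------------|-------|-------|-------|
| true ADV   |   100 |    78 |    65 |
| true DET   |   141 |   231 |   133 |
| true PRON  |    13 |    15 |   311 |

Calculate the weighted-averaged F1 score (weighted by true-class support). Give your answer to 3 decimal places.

0.578

Per-class F1 score (2·TP/(2·TP+FP+FN)):
  ADV: TP=100, FP=141+13=154, FN=78+65=143 → 200/497 = 0.4024
  DET: TP=231, FP=78+15=93, FN=141+133=274 → 462/829 = 0.5573
  PRON: TP=311, FP=65+133=198, FN=13+15=28 → 622/848 = 0.7335
Weighted-F1 score = Σ (supportᵢ/N)·F1 scoreᵢ with N=1087: (243/1087)·0.4024 + (505/1087)·0.5573 + (339/1087)·0.7335 = 0.578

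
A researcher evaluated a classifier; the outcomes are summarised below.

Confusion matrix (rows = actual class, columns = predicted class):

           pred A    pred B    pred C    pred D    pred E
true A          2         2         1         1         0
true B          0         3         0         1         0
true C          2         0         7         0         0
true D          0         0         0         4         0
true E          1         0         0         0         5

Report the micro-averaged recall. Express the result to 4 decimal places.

0.7241

Micro-averaging pools counts across classes: ΣTP=21, ΣFP=8, ΣFN=8.
Micro-recall = TP/(TP+FN) on pooled counts = 0.7241 (equals overall accuracy in single-label multiclass).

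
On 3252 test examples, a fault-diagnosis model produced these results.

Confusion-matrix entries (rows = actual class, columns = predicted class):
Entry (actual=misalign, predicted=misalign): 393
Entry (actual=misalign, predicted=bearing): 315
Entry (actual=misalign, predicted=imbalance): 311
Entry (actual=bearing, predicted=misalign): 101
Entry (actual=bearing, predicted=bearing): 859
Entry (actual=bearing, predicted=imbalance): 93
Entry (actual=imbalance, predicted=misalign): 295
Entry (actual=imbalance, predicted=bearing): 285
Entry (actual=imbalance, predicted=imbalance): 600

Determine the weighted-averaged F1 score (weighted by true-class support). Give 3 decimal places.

0.557

Per-class F1 score (2·TP/(2·TP+FP+FN)):
  misalign: TP=393, FP=101+295=396, FN=315+311=626 → 786/1808 = 0.4347
  bearing: TP=859, FP=315+285=600, FN=101+93=194 → 1718/2512 = 0.6839
  imbalance: TP=600, FP=311+93=404, FN=295+285=580 → 1200/2184 = 0.5495
Weighted-F1 score = Σ (supportᵢ/N)·F1 scoreᵢ with N=3252: (1019/3252)·0.4347 + (1053/3252)·0.6839 + (1180/3252)·0.5495 = 0.557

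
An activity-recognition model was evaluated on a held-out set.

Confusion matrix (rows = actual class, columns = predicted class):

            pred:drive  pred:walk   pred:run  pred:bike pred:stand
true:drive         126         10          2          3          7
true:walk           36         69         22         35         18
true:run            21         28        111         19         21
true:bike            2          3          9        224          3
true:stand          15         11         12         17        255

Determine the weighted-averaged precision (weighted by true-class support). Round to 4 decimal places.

Per-class precision (TP/(TP+FP)):
  drive: TP=126, FP=36+21+2+15=74 → 126/200 = 0.63000
  walk: TP=69, FP=10+28+3+11=52 → 69/121 = 0.57025
  run: TP=111, FP=2+22+9+12=45 → 111/156 = 0.71154
  bike: TP=224, FP=3+35+19+17=74 → 224/298 = 0.75168
  stand: TP=255, FP=7+18+21+3=49 → 255/304 = 0.83882
Weighted-precision = Σ (supportᵢ/N)·precisionᵢ with N=1079: (148/1079)·0.63000 + (180/1079)·0.57025 + (200/1079)·0.71154 + (241/1079)·0.75168 + (310/1079)·0.83882 = 0.7223

0.7223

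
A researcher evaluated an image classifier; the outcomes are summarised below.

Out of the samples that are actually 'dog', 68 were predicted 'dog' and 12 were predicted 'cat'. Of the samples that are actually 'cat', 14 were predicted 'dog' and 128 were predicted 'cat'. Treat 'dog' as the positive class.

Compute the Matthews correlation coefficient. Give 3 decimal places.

0.747

MCC = (TP·TN − FP·FN) / √((TP+FP)(TP+FN)(TN+FP)(TN+FN))
Numerator = 68·128 − 14·12 = 8536
Denominator = √(82·80·142·140) = √130412800 = 11419.8424
MCC = 8536 / 11419.8424 = 0.747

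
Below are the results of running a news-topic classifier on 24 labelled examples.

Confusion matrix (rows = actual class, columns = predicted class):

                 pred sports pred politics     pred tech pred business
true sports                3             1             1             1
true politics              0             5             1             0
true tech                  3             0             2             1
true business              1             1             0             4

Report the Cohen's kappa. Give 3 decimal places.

Observed agreement pₒ = trace/N = 14/24 = 0.5833
Expected agreement pₑ = Σ (rowᵢ·colᵢ)/N² = (6·7 + 6·7 + 6·4 + 6·6)/24² = 0.2500
κ = (pₒ − pₑ)/(1 − pₑ) = (0.5833 − 0.2500)/(1 − 0.2500) = 0.444

0.444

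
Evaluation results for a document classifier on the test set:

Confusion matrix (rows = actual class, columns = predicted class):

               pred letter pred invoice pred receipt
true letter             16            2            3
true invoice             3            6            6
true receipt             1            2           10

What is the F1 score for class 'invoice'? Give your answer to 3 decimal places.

0.480

Treat 'invoice' as positive and all other classes as negative.
F1 score = 2·TP/(2·TP+FP+FN).
invoice: TP=6, FP=2+2=4, FN=3+6=9 → 12/25 = 0.4800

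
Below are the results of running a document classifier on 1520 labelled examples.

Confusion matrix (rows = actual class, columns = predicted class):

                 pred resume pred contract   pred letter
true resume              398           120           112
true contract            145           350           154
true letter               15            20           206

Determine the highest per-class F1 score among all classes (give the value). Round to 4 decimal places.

Per-class F1 score (2·TP/(2·TP+FP+FN)):
  resume: TP=398, FP=145+15=160, FN=120+112=232 → 796/1188 = 0.67003
  contract: TP=350, FP=120+20=140, FN=145+154=299 → 700/1139 = 0.61457
  letter: TP=206, FP=112+154=266, FN=15+20=35 → 412/713 = 0.57784
Highest is class 'resume' with F1 score = 0.6700.

0.6700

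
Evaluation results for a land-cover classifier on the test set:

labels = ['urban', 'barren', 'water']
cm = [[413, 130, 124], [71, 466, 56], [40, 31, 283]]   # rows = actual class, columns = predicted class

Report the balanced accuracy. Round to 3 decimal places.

0.735

Balanced accuracy = mean of per-class recall.
  urban: recall = 413/667 = 0.6192
  barren: recall = 466/593 = 0.7858
  water: recall = 283/354 = 0.7994
Mean = (0.6192 + 0.7858 + 0.7994) / 3 = 0.735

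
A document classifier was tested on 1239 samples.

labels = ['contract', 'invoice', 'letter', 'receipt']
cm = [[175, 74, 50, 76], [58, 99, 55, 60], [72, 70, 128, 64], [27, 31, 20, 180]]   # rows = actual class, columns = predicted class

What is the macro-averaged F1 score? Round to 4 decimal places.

Per-class F1 score (2·TP/(2·TP+FP+FN)):
  contract: TP=175, FP=58+72+27=157, FN=74+50+76=200 → 350/707 = 0.49505
  invoice: TP=99, FP=74+70+31=175, FN=58+55+60=173 → 198/546 = 0.36264
  letter: TP=128, FP=50+55+20=125, FN=72+70+64=206 → 256/587 = 0.43612
  receipt: TP=180, FP=76+60+64=200, FN=27+31+20=78 → 360/638 = 0.56426
Macro-F1 score = mean = (0.49505 + 0.36264 + 0.43612 + 0.56426) / 4 = 0.4645

0.4645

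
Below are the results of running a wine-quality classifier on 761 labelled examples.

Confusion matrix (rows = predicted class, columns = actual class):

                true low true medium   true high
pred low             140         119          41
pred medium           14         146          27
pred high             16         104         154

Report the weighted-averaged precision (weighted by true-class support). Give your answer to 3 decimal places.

0.647

Per-class precision (TP/(TP+FP)):
  low: TP=140, FP=119+41=160 → 140/300 = 0.4667
  medium: TP=146, FP=14+27=41 → 146/187 = 0.7807
  high: TP=154, FP=16+104=120 → 154/274 = 0.5620
Weighted-precision = Σ (supportᵢ/N)·precisionᵢ with N=761: (170/761)·0.4667 + (369/761)·0.7807 + (222/761)·0.5620 = 0.647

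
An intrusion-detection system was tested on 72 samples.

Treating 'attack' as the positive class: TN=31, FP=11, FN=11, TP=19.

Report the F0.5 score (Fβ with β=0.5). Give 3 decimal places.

0.633

Fβ = (1+β²)·TP / ((1+β²)·TP + β²·FN + FP), with β²=1/4
= 1.25·19 / (1.25·19 + 0.25·11 + 11) = 0.633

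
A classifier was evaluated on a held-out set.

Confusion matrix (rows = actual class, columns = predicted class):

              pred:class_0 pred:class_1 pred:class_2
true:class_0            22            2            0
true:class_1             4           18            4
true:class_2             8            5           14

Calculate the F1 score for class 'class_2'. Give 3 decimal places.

0.622

One-vs-rest for 'class_2': TP = diagonal; FP = other classes predicted 'class_2'; FN = 'class_2' predicted as other.
F1 score = 2·TP/(2·TP+FP+FN).
class_2: TP=14, FP=0+4=4, FN=8+5=13 → 28/45 = 0.6222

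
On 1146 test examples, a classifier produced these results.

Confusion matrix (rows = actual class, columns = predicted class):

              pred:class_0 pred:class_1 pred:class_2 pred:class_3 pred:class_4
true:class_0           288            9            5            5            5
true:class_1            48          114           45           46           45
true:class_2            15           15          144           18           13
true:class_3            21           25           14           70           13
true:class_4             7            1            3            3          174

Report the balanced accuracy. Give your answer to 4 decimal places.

0.6846

Balanced accuracy = mean of per-class recall.
  class_0: recall = 288/312 = 0.92308
  class_1: recall = 114/298 = 0.38255
  class_2: recall = 144/205 = 0.70244
  class_3: recall = 70/143 = 0.48951
  class_4: recall = 174/188 = 0.92553
Mean = (0.92308 + 0.38255 + 0.70244 + 0.48951 + 0.92553) / 5 = 0.6846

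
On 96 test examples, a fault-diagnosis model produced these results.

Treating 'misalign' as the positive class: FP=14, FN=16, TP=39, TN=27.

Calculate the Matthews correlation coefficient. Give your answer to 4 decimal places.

MCC = (TP·TN − FP·FN) / √((TP+FP)(TP+FN)(TN+FP)(TN+FN))
Numerator = 39·27 − 14·16 = 829
Denominator = √(53·55·41·43) = √5139145 = 2266.9682
MCC = 829 / 2266.9682 = 0.3657

0.3657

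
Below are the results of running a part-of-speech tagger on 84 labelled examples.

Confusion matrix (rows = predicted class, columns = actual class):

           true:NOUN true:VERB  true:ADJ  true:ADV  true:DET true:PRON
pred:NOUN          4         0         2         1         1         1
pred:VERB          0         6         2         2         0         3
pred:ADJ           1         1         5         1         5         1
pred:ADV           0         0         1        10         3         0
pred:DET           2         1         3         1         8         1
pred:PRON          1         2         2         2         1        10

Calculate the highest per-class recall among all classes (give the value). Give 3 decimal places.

Per-class recall (TP/(TP+FN)):
  NOUN: TP=4, FN=0+1+0+2+1=4 → 4/8 = 0.5000
  VERB: TP=6, FN=0+1+0+1+2=4 → 6/10 = 0.6000
  ADJ: TP=5, FN=2+2+1+3+2=10 → 5/15 = 0.3333
  ADV: TP=10, FN=1+2+1+1+2=7 → 10/17 = 0.5882
  DET: TP=8, FN=1+0+5+3+1=10 → 8/18 = 0.4444
  PRON: TP=10, FN=1+3+1+0+1=6 → 10/16 = 0.6250
Highest is class 'PRON' with recall = 0.625.

0.625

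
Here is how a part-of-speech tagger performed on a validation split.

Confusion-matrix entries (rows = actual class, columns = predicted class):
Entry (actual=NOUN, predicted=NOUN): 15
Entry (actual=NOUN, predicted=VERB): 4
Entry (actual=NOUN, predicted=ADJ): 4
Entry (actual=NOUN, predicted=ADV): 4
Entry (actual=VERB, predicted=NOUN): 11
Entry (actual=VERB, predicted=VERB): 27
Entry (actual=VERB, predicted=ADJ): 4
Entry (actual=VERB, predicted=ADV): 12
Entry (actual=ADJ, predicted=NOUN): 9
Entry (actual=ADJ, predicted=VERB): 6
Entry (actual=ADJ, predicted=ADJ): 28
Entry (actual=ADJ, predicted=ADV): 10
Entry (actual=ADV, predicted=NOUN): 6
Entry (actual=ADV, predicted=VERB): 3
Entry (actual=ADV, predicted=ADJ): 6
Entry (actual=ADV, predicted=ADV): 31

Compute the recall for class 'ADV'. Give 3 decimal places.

Treat 'ADV' as positive and all other classes as negative.
recall = TP/(TP+FN).
ADV: TP=31, FN=6+3+6=15 → 31/46 = 0.6739

0.674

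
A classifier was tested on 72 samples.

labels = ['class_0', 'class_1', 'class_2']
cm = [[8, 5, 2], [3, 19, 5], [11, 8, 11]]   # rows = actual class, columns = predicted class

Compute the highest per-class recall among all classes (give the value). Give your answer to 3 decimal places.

0.704

Per-class recall (TP/(TP+FN)):
  class_0: TP=8, FN=5+2=7 → 8/15 = 0.5333
  class_1: TP=19, FN=3+5=8 → 19/27 = 0.7037
  class_2: TP=11, FN=11+8=19 → 11/30 = 0.3667
Highest is class 'class_1' with recall = 0.704.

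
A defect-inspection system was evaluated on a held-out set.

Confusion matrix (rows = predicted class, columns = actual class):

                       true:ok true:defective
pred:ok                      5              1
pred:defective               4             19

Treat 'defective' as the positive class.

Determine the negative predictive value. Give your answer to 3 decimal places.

NPV = TN/(TN+FN) = 5/(5+1) = 0.833

0.833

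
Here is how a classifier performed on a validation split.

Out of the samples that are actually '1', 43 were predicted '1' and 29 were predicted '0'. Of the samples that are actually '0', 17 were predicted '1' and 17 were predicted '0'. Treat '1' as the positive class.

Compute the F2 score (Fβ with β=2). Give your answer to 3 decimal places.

Fβ = (1+β²)·TP / ((1+β²)·TP + β²·FN + FP), with β²=4
= 5·43 / (5·43 + 4·29 + 17) = 0.618

0.618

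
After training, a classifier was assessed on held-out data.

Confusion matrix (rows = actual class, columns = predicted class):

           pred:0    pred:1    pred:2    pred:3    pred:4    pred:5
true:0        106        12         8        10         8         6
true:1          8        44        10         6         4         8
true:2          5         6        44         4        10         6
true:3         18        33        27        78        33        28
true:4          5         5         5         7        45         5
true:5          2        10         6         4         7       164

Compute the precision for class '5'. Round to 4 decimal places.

0.7558

precision = TP/(TP+FP).
5: TP=164, FP=6+8+6+28+5=53 → 164/217 = 0.75576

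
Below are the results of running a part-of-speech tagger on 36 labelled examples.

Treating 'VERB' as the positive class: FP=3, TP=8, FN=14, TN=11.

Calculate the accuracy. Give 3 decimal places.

Accuracy = (TP+TN)/N = (8+11)/36 = 0.528

0.528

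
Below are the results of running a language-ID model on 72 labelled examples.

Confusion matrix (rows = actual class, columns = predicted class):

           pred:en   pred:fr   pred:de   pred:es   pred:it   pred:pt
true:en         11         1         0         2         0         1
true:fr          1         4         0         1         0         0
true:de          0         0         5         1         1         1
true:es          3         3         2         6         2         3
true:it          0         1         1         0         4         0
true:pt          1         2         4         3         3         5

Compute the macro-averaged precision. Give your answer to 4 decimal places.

Per-class precision (TP/(TP+FP)):
  en: TP=11, FP=1+0+3+0+1=5 → 11/16 = 0.68750
  fr: TP=4, FP=1+0+3+1+2=7 → 4/11 = 0.36364
  de: TP=5, FP=0+0+2+1+4=7 → 5/12 = 0.41667
  es: TP=6, FP=2+1+1+0+3=7 → 6/13 = 0.46154
  it: TP=4, FP=0+0+1+2+3=6 → 4/10 = 0.40000
  pt: TP=5, FP=1+0+1+3+0=5 → 5/10 = 0.50000
Macro-precision = mean = (0.68750 + 0.36364 + 0.41667 + 0.46154 + 0.40000 + 0.50000) / 6 = 0.4716

0.4716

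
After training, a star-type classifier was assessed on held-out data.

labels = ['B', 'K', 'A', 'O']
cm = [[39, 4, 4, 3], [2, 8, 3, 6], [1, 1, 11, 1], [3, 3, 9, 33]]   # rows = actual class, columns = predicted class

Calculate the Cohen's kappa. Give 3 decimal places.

0.569

Observed agreement pₒ = trace/N = 91/131 = 0.6947
Expected agreement pₑ = Σ (rowᵢ·colᵢ)/N² = (50·45 + 19·16 + 14·27 + 48·43)/131² = 0.2911
κ = (pₒ − pₑ)/(1 − pₑ) = (0.6947 − 0.2911)/(1 − 0.2911) = 0.569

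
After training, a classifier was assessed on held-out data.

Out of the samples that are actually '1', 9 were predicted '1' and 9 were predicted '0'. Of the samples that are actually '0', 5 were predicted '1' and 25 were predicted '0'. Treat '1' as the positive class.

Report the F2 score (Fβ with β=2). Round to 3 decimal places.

0.523

Fβ = (1+β²)·TP / ((1+β²)·TP + β²·FN + FP), with β²=4
= 5·9 / (5·9 + 4·9 + 5) = 0.523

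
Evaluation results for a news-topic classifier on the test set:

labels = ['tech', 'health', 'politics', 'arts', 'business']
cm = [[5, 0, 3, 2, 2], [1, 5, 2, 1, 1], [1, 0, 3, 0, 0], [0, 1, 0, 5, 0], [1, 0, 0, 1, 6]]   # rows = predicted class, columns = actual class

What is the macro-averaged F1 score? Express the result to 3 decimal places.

0.600

Per-class F1 score (2·TP/(2·TP+FP+FN)):
  tech: TP=5, FP=0+3+2+2=7, FN=1+1+0+1=3 → 10/20 = 0.5000
  health: TP=5, FP=1+2+1+1=5, FN=0+0+1+0=1 → 10/16 = 0.6250
  politics: TP=3, FP=1+0+0+0=1, FN=3+2+0+0=5 → 6/12 = 0.5000
  arts: TP=5, FP=0+1+0+0=1, FN=2+1+0+1=4 → 10/15 = 0.6667
  business: TP=6, FP=1+0+0+1=2, FN=2+1+0+0=3 → 12/17 = 0.7059
Macro-F1 score = mean = (0.5000 + 0.6250 + 0.5000 + 0.6667 + 0.7059) / 5 = 0.600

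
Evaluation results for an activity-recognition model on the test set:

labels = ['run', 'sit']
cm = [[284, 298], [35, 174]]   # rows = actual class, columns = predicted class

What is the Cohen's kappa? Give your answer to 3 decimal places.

0.228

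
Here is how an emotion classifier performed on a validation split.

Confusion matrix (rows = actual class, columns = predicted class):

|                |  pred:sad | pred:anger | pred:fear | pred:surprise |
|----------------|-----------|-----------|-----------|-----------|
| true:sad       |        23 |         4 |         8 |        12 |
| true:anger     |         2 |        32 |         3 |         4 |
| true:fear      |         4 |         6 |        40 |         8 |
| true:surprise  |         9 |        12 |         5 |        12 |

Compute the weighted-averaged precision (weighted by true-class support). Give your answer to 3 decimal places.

0.581

Per-class precision (TP/(TP+FP)):
  sad: TP=23, FP=2+4+9=15 → 23/38 = 0.6053
  anger: TP=32, FP=4+6+12=22 → 32/54 = 0.5926
  fear: TP=40, FP=8+3+5=16 → 40/56 = 0.7143
  surprise: TP=12, FP=12+4+8=24 → 12/36 = 0.3333
Weighted-precision = Σ (supportᵢ/N)·precisionᵢ with N=184: (47/184)·0.6053 + (41/184)·0.5926 + (58/184)·0.7143 + (38/184)·0.3333 = 0.581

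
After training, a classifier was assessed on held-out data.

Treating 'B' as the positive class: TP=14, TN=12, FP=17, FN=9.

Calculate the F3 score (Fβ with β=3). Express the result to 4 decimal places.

Fβ = (1+β²)·TP / ((1+β²)·TP + β²·FN + FP), with β²=9
= 10·14 / (10·14 + 9·9 + 17) = 0.5882

0.5882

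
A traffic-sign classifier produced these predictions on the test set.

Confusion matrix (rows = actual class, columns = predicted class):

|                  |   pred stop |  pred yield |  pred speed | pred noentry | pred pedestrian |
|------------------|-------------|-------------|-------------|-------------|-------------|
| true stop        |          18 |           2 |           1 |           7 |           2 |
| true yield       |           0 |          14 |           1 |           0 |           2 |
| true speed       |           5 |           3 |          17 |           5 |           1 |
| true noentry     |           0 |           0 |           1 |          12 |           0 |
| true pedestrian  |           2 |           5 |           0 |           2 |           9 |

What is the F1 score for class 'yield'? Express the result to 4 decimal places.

0.6829

One-vs-rest for 'yield': TP = diagonal; FP = other classes predicted 'yield'; FN = 'yield' predicted as other.
F1 score = 2·TP/(2·TP+FP+FN).
yield: TP=14, FP=2+3+0+5=10, FN=0+1+0+2=3 → 28/41 = 0.68293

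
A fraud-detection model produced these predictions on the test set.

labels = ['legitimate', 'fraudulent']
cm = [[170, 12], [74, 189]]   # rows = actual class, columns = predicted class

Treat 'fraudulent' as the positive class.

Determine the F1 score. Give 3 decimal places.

Precision = TP/(TP+FP) = 189/201 = 0.9403
Recall = TP/(TP+FN) = 189/263 = 0.7186
F1 = 2·TP/(2·TP+FP+FN) = 378/464 = 0.815

0.815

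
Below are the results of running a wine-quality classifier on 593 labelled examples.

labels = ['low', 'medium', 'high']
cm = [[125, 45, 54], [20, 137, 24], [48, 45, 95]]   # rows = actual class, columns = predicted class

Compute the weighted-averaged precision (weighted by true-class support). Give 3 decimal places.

0.603

Per-class precision (TP/(TP+FP)):
  low: TP=125, FP=20+48=68 → 125/193 = 0.6477
  medium: TP=137, FP=45+45=90 → 137/227 = 0.6035
  high: TP=95, FP=54+24=78 → 95/173 = 0.5491
Weighted-precision = Σ (supportᵢ/N)·precisionᵢ with N=593: (224/593)·0.6477 + (181/593)·0.6035 + (188/593)·0.5491 = 0.603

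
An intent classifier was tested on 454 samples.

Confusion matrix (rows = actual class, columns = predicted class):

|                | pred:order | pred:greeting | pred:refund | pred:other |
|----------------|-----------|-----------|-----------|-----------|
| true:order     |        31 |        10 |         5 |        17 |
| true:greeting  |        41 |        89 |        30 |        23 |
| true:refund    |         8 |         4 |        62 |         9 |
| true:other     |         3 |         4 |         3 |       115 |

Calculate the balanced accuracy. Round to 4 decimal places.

Balanced accuracy = mean of per-class recall.
  order: recall = 31/63 = 0.49206
  greeting: recall = 89/183 = 0.48634
  refund: recall = 62/83 = 0.74699
  other: recall = 115/125 = 0.92000
Mean = (0.49206 + 0.48634 + 0.74699 + 0.92000) / 4 = 0.6613

0.6613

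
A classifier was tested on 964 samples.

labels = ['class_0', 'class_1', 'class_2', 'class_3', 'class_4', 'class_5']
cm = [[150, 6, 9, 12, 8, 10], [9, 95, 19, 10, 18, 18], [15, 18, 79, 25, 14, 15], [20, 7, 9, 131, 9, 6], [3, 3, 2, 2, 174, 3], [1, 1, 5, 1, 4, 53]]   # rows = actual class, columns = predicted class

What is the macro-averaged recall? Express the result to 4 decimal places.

0.7122

Per-class recall (TP/(TP+FN)):
  class_0: TP=150, FN=6+9+12+8+10=45 → 150/195 = 0.76923
  class_1: TP=95, FN=9+19+10+18+18=74 → 95/169 = 0.56213
  class_2: TP=79, FN=15+18+25+14+15=87 → 79/166 = 0.47590
  class_3: TP=131, FN=20+7+9+9+6=51 → 131/182 = 0.71978
  class_4: TP=174, FN=3+3+2+2+3=13 → 174/187 = 0.93048
  class_5: TP=53, FN=1+1+5+1+4=12 → 53/65 = 0.81538
Macro-recall = mean = (0.76923 + 0.56213 + 0.47590 + 0.71978 + 0.93048 + 0.81538) / 6 = 0.7122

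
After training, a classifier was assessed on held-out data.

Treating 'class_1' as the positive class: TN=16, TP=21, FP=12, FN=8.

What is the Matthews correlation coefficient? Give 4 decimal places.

0.2993

MCC = (TP·TN − FP·FN) / √((TP+FP)(TP+FN)(TN+FP)(TN+FN))
Numerator = 21·16 − 12·8 = 240
Denominator = √(33·29·28·24) = √643104 = 801.9377
MCC = 240 / 801.9377 = 0.2993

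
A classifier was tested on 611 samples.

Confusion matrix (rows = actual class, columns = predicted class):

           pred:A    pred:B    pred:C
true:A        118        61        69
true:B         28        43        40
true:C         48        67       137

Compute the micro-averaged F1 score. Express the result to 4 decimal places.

Micro-averaging pools counts across classes: ΣTP=298, ΣFP=313, ΣFN=313.
Micro-F1 score = 2·TP/(2·TP+FP+FN) on pooled counts = 0.4877 (equals overall accuracy in single-label multiclass).

0.4877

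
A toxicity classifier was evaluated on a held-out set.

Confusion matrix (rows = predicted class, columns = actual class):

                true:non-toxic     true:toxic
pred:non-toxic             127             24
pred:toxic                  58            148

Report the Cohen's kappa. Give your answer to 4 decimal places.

Observed agreement pₒ = trace/N = 275/357 = 0.77031
Expected agreement pₑ = Σ (rowᵢ·colᵢ)/N² = (185·151 + 172·206)/357² = 0.49719
κ = (pₒ − pₑ)/(1 − pₑ) = (0.77031 − 0.49719)/(1 − 0.49719) = 0.5432

0.5432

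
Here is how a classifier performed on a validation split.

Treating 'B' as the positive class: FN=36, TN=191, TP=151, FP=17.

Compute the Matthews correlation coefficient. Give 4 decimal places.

MCC = (TP·TN − FP·FN) / √((TP+FP)(TP+FN)(TN+FP)(TN+FN))
Numerator = 151·191 − 17·36 = 28229
Denominator = √(168·187·208·227) = √1483337856 = 38514.1254
MCC = 28229 / 38514.1254 = 0.7330

0.7330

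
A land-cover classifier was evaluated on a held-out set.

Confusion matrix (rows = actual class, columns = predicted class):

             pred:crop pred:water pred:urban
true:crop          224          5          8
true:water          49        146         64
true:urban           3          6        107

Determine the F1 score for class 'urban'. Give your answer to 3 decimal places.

Treat 'urban' as positive and all other classes as negative.
F1 score = 2·TP/(2·TP+FP+FN).
urban: TP=107, FP=8+64=72, FN=3+6=9 → 214/295 = 0.7254

0.725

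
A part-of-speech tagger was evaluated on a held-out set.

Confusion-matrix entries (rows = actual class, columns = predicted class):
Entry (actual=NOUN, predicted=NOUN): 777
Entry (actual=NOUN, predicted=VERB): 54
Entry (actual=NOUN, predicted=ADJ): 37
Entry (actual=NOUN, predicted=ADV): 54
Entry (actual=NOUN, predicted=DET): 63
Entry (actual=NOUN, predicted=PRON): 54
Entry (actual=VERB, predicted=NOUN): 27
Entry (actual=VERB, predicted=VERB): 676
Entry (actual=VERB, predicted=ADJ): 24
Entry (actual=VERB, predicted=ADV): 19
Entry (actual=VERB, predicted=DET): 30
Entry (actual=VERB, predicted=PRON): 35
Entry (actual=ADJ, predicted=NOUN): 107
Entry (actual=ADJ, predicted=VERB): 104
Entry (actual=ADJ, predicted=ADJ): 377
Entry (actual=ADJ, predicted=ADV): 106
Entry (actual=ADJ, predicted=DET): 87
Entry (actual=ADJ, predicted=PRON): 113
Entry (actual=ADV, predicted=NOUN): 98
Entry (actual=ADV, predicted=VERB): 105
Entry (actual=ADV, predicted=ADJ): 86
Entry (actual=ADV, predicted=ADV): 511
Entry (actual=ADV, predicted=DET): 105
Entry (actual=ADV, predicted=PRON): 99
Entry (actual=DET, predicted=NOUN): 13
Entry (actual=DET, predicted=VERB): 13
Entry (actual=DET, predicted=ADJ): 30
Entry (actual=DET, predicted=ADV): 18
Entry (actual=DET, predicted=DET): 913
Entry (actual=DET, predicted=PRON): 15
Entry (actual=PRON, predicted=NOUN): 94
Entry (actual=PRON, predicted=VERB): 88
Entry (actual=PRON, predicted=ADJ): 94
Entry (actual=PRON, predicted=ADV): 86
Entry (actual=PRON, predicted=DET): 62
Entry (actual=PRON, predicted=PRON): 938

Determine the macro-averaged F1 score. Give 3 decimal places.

0.672

Per-class F1 score (2·TP/(2·TP+FP+FN)):
  NOUN: TP=777, FP=27+107+98+13+94=339, FN=54+37+54+63+54=262 → 1554/2155 = 0.7211
  VERB: TP=676, FP=54+104+105+13+88=364, FN=27+24+19+30+35=135 → 1352/1851 = 0.7304
  ADJ: TP=377, FP=37+24+86+30+94=271, FN=107+104+106+87+113=517 → 754/1542 = 0.4890
  ADV: TP=511, FP=54+19+106+18+86=283, FN=98+105+86+105+99=493 → 1022/1798 = 0.5684
  DET: TP=913, FP=63+30+87+105+62=347, FN=13+13+30+18+15=89 → 1826/2262 = 0.8073
  PRON: TP=938, FP=54+35+113+99+15=316, FN=94+88+94+86+62=424 → 1876/2616 = 0.7171
Macro-F1 score = mean = (0.7211 + 0.7304 + 0.4890 + 0.5684 + 0.8073 + 0.7171) / 6 = 0.672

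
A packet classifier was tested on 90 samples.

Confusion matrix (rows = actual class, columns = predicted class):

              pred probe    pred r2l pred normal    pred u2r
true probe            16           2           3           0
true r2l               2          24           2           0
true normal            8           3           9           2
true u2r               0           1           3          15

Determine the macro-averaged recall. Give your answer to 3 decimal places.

0.704

Per-class recall (TP/(TP+FN)):
  probe: TP=16, FN=2+3+0=5 → 16/21 = 0.7619
  r2l: TP=24, FN=2+2+0=4 → 24/28 = 0.8571
  normal: TP=9, FN=8+3+2=13 → 9/22 = 0.4091
  u2r: TP=15, FN=0+1+3=4 → 15/19 = 0.7895
Macro-recall = mean = (0.7619 + 0.8571 + 0.4091 + 0.7895) / 4 = 0.704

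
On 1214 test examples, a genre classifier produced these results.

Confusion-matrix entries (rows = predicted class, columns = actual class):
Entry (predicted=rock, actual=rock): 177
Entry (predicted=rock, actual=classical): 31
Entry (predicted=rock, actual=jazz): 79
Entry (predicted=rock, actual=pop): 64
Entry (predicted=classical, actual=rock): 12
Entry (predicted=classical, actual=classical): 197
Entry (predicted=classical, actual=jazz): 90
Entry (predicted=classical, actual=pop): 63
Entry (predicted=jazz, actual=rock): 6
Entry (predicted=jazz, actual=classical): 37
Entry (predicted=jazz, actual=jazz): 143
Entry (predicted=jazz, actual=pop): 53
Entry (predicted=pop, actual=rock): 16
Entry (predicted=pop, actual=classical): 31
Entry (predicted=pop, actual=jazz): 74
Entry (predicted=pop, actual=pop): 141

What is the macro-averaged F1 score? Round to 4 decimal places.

Per-class F1 score (2·TP/(2·TP+FP+FN)):
  rock: TP=177, FP=31+79+64=174, FN=12+6+16=34 → 354/562 = 0.62989
  classical: TP=197, FP=12+90+63=165, FN=31+37+31=99 → 394/658 = 0.59878
  jazz: TP=143, FP=6+37+53=96, FN=79+90+74=243 → 286/625 = 0.45760
  pop: TP=141, FP=16+31+74=121, FN=64+63+53=180 → 282/583 = 0.48370
Macro-F1 score = mean = (0.62989 + 0.59878 + 0.45760 + 0.48370) / 4 = 0.5425

0.5425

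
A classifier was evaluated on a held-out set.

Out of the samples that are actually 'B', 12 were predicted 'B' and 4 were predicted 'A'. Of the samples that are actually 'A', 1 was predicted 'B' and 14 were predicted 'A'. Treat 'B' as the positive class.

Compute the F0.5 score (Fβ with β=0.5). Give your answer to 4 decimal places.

Fβ = (1+β²)·TP / ((1+β²)·TP + β²·FN + FP), with β²=1/4
= 1.25·12 / (1.25·12 + 0.25·4 + 1) = 0.8824

0.8824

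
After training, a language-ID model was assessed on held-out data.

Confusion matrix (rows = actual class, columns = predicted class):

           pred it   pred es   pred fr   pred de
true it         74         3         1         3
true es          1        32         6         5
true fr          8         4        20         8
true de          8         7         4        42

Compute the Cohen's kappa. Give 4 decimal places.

0.6448

Observed agreement pₒ = trace/N = 168/226 = 0.74336
Expected agreement pₑ = Σ (rowᵢ·colᵢ)/N² = (81·91 + 44·46 + 40·31 + 61·58)/226² = 0.27749
κ = (pₒ − pₑ)/(1 − pₑ) = (0.74336 − 0.27749)/(1 − 0.27749) = 0.6448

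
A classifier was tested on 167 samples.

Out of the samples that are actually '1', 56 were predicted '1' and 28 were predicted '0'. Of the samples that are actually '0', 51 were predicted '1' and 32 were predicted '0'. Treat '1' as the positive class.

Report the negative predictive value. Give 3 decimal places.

0.533

NPV = TN/(TN+FN) = 32/(32+28) = 0.533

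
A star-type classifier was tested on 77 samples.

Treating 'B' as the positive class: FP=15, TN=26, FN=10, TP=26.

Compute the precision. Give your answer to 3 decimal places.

Precision = TP/(TP+FP) = 26/(26+15) = 26/41 = 0.634

0.634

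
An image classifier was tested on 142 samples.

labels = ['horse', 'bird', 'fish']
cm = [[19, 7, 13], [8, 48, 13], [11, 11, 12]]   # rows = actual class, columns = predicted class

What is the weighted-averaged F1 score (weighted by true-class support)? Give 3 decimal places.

0.561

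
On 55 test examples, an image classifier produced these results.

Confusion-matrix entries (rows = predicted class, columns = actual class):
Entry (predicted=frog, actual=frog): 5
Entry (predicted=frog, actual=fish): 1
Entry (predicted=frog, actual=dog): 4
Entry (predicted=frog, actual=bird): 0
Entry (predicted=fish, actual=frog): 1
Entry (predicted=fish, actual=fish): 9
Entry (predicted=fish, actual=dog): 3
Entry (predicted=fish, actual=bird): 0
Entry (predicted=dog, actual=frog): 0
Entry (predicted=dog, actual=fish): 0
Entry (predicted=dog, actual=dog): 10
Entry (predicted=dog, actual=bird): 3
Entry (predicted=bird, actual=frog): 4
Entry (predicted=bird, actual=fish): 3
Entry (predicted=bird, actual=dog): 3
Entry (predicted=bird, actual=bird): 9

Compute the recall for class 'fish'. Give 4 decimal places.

0.6923

recall = TP/(TP+FN).
fish: TP=9, FN=1+0+3=4 → 9/13 = 0.69231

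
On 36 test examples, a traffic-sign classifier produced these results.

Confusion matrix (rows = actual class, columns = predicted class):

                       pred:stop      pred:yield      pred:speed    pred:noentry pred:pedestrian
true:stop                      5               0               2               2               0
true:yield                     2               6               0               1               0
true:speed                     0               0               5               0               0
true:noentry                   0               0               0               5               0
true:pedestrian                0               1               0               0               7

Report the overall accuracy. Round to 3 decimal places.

Accuracy = trace / total = (5+6+5+5+7=28) / 36 = 28/36 = 0.778

0.778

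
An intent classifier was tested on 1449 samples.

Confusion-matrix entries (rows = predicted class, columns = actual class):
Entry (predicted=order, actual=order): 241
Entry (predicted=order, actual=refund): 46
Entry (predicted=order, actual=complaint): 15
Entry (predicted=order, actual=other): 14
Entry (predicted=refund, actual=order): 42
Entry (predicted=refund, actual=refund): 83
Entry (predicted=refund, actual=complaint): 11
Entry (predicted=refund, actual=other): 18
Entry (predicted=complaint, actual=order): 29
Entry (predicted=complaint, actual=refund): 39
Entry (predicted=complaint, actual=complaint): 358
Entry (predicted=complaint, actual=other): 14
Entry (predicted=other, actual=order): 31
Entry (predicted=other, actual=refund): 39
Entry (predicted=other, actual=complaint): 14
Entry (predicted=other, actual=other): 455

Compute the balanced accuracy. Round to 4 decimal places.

0.7278

Balanced accuracy = mean of per-class recall.
  order: recall = 241/343 = 0.70262
  refund: recall = 83/207 = 0.40097
  complaint: recall = 358/398 = 0.89950
  other: recall = 455/501 = 0.90818
Mean = (0.70262 + 0.40097 + 0.89950 + 0.90818) / 4 = 0.7278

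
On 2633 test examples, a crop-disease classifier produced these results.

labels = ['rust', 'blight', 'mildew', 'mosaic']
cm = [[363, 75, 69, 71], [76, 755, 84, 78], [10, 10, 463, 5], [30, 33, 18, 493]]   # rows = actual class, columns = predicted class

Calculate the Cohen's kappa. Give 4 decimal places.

0.7119

Observed agreement pₒ = trace/N = 2074/2633 = 0.78769
Expected agreement pₑ = Σ (rowᵢ·colᵢ)/N² = (578·479 + 993·873 + 488·634 + 574·647)/2633² = 0.26318
κ = (pₒ − pₑ)/(1 − pₑ) = (0.78769 − 0.26318)/(1 − 0.26318) = 0.7119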